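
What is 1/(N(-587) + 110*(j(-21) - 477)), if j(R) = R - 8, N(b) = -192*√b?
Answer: I/(4*(-13915*I + 48*√587)) ≈ -1.7842e-5 + 1.4911e-6*I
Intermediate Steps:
j(R) = -8 + R
1/(N(-587) + 110*(j(-21) - 477)) = 1/(-192*I*√587 + 110*((-8 - 21) - 477)) = 1/(-192*I*√587 + 110*(-29 - 477)) = 1/(-192*I*√587 + 110*(-506)) = 1/(-192*I*√587 - 55660) = 1/(-55660 - 192*I*√587)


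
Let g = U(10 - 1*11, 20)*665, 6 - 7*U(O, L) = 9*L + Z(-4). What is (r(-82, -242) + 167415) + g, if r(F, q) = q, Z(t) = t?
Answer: 151023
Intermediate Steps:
U(O, L) = 10/7 - 9*L/7 (U(O, L) = 6/7 - (9*L - 4)/7 = 6/7 - (-4 + 9*L)/7 = 6/7 + (4/7 - 9*L/7) = 10/7 - 9*L/7)
g = -16150 (g = (10/7 - 9/7*20)*665 = (10/7 - 180/7)*665 = -170/7*665 = -16150)
(r(-82, -242) + 167415) + g = (-242 + 167415) - 16150 = 167173 - 16150 = 151023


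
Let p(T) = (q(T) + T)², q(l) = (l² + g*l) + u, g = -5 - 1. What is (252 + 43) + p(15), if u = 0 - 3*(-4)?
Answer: 26539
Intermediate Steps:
g = -6
u = 12 (u = 0 + 12 = 12)
q(l) = 12 + l² - 6*l (q(l) = (l² - 6*l) + 12 = 12 + l² - 6*l)
p(T) = (12 + T² - 5*T)² (p(T) = ((12 + T² - 6*T) + T)² = (12 + T² - 5*T)²)
(252 + 43) + p(15) = (252 + 43) + (12 + 15² - 5*15)² = 295 + (12 + 225 - 75)² = 295 + 162² = 295 + 26244 = 26539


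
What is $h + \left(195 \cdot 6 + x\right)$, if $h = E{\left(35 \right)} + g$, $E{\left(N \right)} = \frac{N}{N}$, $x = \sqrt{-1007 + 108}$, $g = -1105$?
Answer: $66 + i \sqrt{899} \approx 66.0 + 29.983 i$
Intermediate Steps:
$x = i \sqrt{899}$ ($x = \sqrt{-899} = i \sqrt{899} \approx 29.983 i$)
$E{\left(N \right)} = 1$
$h = -1104$ ($h = 1 - 1105 = -1104$)
$h + \left(195 \cdot 6 + x\right) = -1104 + \left(195 \cdot 6 + i \sqrt{899}\right) = -1104 + \left(1170 + i \sqrt{899}\right) = 66 + i \sqrt{899}$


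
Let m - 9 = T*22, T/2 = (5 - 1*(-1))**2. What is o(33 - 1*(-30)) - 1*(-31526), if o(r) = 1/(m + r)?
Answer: 52207057/1656 ≈ 31526.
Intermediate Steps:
T = 72 (T = 2*(5 - 1*(-1))**2 = 2*(5 + 1)**2 = 2*6**2 = 2*36 = 72)
m = 1593 (m = 9 + 72*22 = 9 + 1584 = 1593)
o(r) = 1/(1593 + r)
o(33 - 1*(-30)) - 1*(-31526) = 1/(1593 + (33 - 1*(-30))) - 1*(-31526) = 1/(1593 + (33 + 30)) + 31526 = 1/(1593 + 63) + 31526 = 1/1656 + 31526 = 52207057/1656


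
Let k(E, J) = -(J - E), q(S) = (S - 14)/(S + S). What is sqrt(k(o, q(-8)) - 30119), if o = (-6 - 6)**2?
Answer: 13*I*sqrt(2838)/4 ≈ 173.14*I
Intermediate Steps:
q(S) = (-14 + S)/(2*S) (q(S) = (-14 + S)/((2*S)) = (-14 + S)*(1/(2*S)) = (-14 + S)/(2*S))
o = 144 (o = (-12)**2 = 144)
k(E, J) = E - J
sqrt(k(o, q(-8)) - 30119) = sqrt((144 - (-14 - 8)/(2*(-8))) - 30119) = sqrt((144 - (-1)*(-22)/(2*8)) - 30119) = sqrt((144 - 1*11/8) - 30119) = sqrt((144 - 11/8) - 30119) = sqrt(1141/8 - 30119) = sqrt(-239811/8) = 13*I*sqrt(2838)/4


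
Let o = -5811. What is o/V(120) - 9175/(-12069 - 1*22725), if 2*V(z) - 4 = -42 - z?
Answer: 202912759/2748726 ≈ 73.821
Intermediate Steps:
V(z) = -19 - z/2 (V(z) = 2 + (-42 - z)/2 = 2 + (-21 - z/2) = -19 - z/2)
o/V(120) - 9175/(-12069 - 1*22725) = -5811/(-19 - 1/2*120) - 9175/(-12069 - 1*22725) = -5811/(-19 - 60) - 9175/(-12069 - 22725) = -5811/(-79) - 9175/(-34794) = -5811*(-1/79) - 9175*(-1/34794) = 5811/79 + 9175/34794 = 202912759/2748726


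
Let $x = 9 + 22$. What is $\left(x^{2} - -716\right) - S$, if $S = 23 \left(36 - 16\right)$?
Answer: $1217$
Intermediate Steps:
$x = 31$
$S = 460$ ($S = 23 \cdot 20 = 460$)
$\left(x^{2} - -716\right) - S = \left(31^{2} - -716\right) - 460 = \left(961 + 716\right) - 460 = 1677 - 460 = 1217$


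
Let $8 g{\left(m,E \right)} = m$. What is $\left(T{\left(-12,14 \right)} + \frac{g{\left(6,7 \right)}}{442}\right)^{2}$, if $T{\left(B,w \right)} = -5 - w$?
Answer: $\frac{1128220921}{3125824} \approx 360.94$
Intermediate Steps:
$g{\left(m,E \right)} = \frac{m}{8}$
$\left(T{\left(-12,14 \right)} + \frac{g{\left(6,7 \right)}}{442}\right)^{2} = \left(\left(-5 - 14\right) + \frac{\frac{1}{8} \cdot 6}{442}\right)^{2} = \left(\left(-5 - 14\right) + \frac{3}{4} \cdot \frac{1}{442}\right)^{2} = \left(-19 + \frac{3}{1768}\right)^{2} = \left(- \frac{33589}{1768}\right)^{2} = \frac{1128220921}{3125824}$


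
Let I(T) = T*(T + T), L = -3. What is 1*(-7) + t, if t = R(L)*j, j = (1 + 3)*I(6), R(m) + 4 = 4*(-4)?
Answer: -5767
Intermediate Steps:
I(T) = 2*T² (I(T) = T*(2*T) = 2*T²)
R(m) = -20 (R(m) = -4 + 4*(-4) = -4 - 16 = -20)
j = 288 (j = (1 + 3)*(2*6²) = 4*(2*36) = 4*72 = 288)
t = -5760 (t = -20*288 = -5760)
1*(-7) + t = 1*(-7) - 5760 = -7 - 5760 = -5767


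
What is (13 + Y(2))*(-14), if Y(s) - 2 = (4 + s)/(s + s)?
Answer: -231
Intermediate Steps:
Y(s) = 2 + (4 + s)/(2*s) (Y(s) = 2 + (4 + s)/(s + s) = 2 + (4 + s)/((2*s)) = 2 + (4 + s)*(1/(2*s)) = 2 + (4 + s)/(2*s))
(13 + Y(2))*(-14) = (13 + (5/2 + 2/2))*(-14) = (13 + (5/2 + 2*(½)))*(-14) = (13 + (5/2 + 1))*(-14) = (13 + 7/2)*(-14) = (33/2)*(-14) = -231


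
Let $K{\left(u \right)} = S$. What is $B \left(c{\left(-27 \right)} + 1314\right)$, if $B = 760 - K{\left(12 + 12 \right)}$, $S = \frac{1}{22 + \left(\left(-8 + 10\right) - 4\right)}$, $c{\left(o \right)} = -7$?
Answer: $\frac{19865093}{20} \approx 9.9326 \cdot 10^{5}$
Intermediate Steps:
$S = \frac{1}{20}$ ($S = \frac{1}{22 + \left(2 - 4\right)} = \frac{1}{22 - 2} = \frac{1}{20} \approx 0.05$)
$K{\left(u \right)} = \frac{1}{20}$
$B = \frac{15199}{20}$ ($B = 760 - \frac{1}{20} = \frac{15199}{20} \approx 759.95$)
$B \left(c{\left(-27 \right)} + 1314\right) = \frac{15199 \left(-7 + 1314\right)}{20} = \frac{15199}{20} \cdot 1307 = \frac{19865093}{20}$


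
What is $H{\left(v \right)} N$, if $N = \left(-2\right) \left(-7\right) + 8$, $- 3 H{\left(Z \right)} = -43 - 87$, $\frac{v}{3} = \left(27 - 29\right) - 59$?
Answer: $\frac{2860}{3} \approx 953.33$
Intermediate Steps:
$v = -183$ ($v = 3 \left(\left(27 - 29\right) - 59\right) = 3 \left(-2 - 59\right) = 3 \left(-61\right) = -183$)
$H{\left(Z \right)} = \frac{130}{3}$ ($H{\left(Z \right)} = - \frac{-43 - 87}{3} = \left(- \frac{1}{3}\right) \left(-130\right) = \frac{130}{3}$)
$N = 22$ ($N = 14 + 8 = 22$)
$H{\left(v \right)} N = \frac{130}{3} \cdot 22 = \frac{2860}{3}$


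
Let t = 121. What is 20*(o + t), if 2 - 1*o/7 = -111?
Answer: 18240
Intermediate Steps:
o = 791 (o = 14 - 7*(-111) = 14 + 777 = 791)
20*(o + t) = 20*(791 + 121) = 20*912 = 18240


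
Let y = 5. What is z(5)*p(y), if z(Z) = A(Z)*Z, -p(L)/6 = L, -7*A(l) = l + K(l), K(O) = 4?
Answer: 1350/7 ≈ 192.86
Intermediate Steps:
A(l) = -4/7 - l/7 (A(l) = -(l + 4)/7 = -(4 + l)/7 = -4/7 - l/7)
p(L) = -6*L
z(Z) = Z*(-4/7 - Z/7) (z(Z) = (-4/7 - Z/7)*Z = Z*(-4/7 - Z/7))
z(5)*p(y) = (-⅐*5*(4 + 5))*(-6*5) = -⅐*5*9*(-30) = -45/7*(-30) = 1350/7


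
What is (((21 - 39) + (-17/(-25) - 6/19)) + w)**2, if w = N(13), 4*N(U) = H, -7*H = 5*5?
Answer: 60728237761/176890000 ≈ 343.31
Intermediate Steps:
H = -25/7 (H = -5*5/7 = -1/7*25 = -25/7 ≈ -3.5714)
N(U) = -25/28 (N(U) = (1/4)*(-25/7) = -25/28)
w = -25/28 ≈ -0.89286
(((21 - 39) + (-17/(-25) - 6/19)) + w)**2 = (((21 - 39) + (-17/(-25) - 6/19)) - 25/28)**2 = ((-18 + (-17*(-1/25) - 6*1/19)) - 25/28)**2 = ((-18 + (17/25 - 6/19)) - 25/28)**2 = ((-18 + 173/475) - 25/28)**2 = (-8377/475 - 25/28)**2 = (-246431/13300)**2 = 60728237761/176890000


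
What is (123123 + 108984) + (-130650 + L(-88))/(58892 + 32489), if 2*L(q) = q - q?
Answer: 21210039117/91381 ≈ 2.3211e+5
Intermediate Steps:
L(q) = 0 (L(q) = (q - q)/2 = (1/2)*0 = 0)
(123123 + 108984) + (-130650 + L(-88))/(58892 + 32489) = (123123 + 108984) + (-130650 + 0)/(58892 + 32489) = 232107 - 130650/91381 = 21210039117/91381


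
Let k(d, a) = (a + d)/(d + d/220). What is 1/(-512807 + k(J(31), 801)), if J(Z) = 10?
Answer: -221/113312505 ≈ -1.9504e-6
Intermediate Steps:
k(d, a) = 220*(a + d)/(221*d) (k(d, a) = (a + d)/(d + d*(1/220)) = (a + d)/(d + d/220) = (a + d)/((221*d/220)) = (a + d)*(220/(221*d)) = 220*(a + d)/(221*d))
1/(-512807 + k(J(31), 801)) = 1/(-512807 + (220/221)*(801 + 10)/10) = 1/(-512807 + (220/221)*(1/10)*811) = 1/(-512807 + 17842/221) = 1/(-113312505/221) = -221/113312505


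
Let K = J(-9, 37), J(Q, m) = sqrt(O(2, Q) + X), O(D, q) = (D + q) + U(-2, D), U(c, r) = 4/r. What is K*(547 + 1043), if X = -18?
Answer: 1590*I*sqrt(23) ≈ 7625.4*I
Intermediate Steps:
O(D, q) = D + q + 4/D (O(D, q) = (D + q) + 4/D = D + q + 4/D)
J(Q, m) = sqrt(-14 + Q) (J(Q, m) = sqrt((2 + Q + 4/2) - 18) = sqrt((2 + Q + 4*(1/2)) - 18) = sqrt((2 + Q + 2) - 18) = sqrt((4 + Q) - 18) = sqrt(-14 + Q))
K = I*sqrt(23) (K = sqrt(-14 - 9) = sqrt(-23) = I*sqrt(23) ≈ 4.7958*I)
K*(547 + 1043) = (I*sqrt(23))*(547 + 1043) = (I*sqrt(23))*1590 = 1590*I*sqrt(23)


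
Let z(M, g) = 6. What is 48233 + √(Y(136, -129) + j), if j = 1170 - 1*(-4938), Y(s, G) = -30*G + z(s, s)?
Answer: 48233 + 16*√39 ≈ 48333.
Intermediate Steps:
Y(s, G) = 6 - 30*G (Y(s, G) = -30*G + 6 = 6 - 30*G)
j = 6108 (j = 1170 + 4938 = 6108)
48233 + √(Y(136, -129) + j) = 48233 + √((6 - 30*(-129)) + 6108) = 48233 + √((6 + 3870) + 6108) = 48233 + √(3876 + 6108) = 48233 + √9984 = 48233 + 16*√39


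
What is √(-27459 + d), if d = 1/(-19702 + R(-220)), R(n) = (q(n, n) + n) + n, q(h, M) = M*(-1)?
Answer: I*√10898095000478/19922 ≈ 165.71*I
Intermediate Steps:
q(h, M) = -M
R(n) = n (R(n) = (-n + n) + n = 0 + n = n)
d = -1/19922 (d = 1/(-19702 - 220) = 1/(-19922) = -1/19922 ≈ -5.0196e-5)
√(-27459 + d) = √(-27459 - 1/19922) = √(-547038199/19922) = I*√10898095000478/19922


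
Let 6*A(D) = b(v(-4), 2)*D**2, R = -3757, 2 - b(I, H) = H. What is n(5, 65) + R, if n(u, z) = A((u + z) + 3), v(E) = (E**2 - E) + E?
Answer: -3757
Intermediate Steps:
v(E) = E**2
b(I, H) = 2 - H
A(D) = 0 (A(D) = ((2 - 1*2)*D**2)/6 = ((2 - 2)*D**2)/6 = (0*D**2)/6 = (1/6)*0 = 0)
n(u, z) = 0
n(5, 65) + R = 0 - 3757 = -3757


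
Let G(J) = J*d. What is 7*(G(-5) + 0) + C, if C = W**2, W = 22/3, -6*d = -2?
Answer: 379/9 ≈ 42.111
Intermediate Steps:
d = 1/3 (d = -1/6*(-2) = 1/3 ≈ 0.33333)
W = 22/3 (W = 22*(1/3) = 22/3 ≈ 7.3333)
G(J) = J/3 (G(J) = J*(1/3) = J/3)
C = 484/9 (C = (22/3)**2 = 484/9 ≈ 53.778)
7*(G(-5) + 0) + C = 7*((1/3)*(-5) + 0) + 484/9 = 7*(-5/3 + 0) + 484/9 = 7*(-5/3) + 484/9 = -35/3 + 484/9 = 379/9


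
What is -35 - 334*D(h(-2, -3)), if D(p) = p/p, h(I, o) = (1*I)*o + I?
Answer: -369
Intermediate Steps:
h(I, o) = I + I*o (h(I, o) = I*o + I = I + I*o)
D(p) = 1
-35 - 334*D(h(-2, -3)) = -35 - 334 = -369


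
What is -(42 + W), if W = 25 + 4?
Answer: -71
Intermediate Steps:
W = 29
-(42 + W) = -(42 + 29) = -1*71 = -71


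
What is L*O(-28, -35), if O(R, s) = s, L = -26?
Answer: 910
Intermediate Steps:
L*O(-28, -35) = -26*(-35) = 910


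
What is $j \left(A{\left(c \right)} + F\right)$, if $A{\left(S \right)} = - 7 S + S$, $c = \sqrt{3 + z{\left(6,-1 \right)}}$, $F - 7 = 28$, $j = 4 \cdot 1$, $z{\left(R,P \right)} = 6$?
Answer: $68$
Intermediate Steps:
$j = 4$
$F = 35$ ($F = 7 + 28 = 35$)
$c = 3$ ($c = \sqrt{3 + 6} = \sqrt{9} = 3$)
$A{\left(S \right)} = - 6 S$
$j \left(A{\left(c \right)} + F\right) = 4 \left(\left(-6\right) 3 + 35\right) = 4 \left(-18 + 35\right) = 4 \cdot 17 = 68$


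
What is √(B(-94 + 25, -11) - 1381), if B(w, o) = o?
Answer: 4*I*√87 ≈ 37.31*I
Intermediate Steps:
√(B(-94 + 25, -11) - 1381) = √(-11 - 1381) = √(-1392) = 4*I*√87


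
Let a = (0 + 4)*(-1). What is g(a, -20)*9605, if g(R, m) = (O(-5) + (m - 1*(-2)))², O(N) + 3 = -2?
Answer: 5081045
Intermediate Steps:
O(N) = -5 (O(N) = -3 - 2 = -5)
a = -4 (a = 4*(-1) = -4)
g(R, m) = (-3 + m)² (g(R, m) = (-5 + (m - 1*(-2)))² = (-5 + (m + 2))² = (-5 + (2 + m))² = (-3 + m)²)
g(a, -20)*9605 = (-3 - 20)²*9605 = (-23)²*9605 = 529*9605 = 5081045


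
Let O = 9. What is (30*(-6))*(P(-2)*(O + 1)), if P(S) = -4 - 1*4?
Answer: 14400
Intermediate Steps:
P(S) = -8 (P(S) = -4 - 4 = -8)
(30*(-6))*(P(-2)*(O + 1)) = (30*(-6))*(-8*(9 + 1)) = -(-1440)*10 = -180*(-80) = 14400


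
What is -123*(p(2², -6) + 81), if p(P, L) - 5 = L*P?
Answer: -7626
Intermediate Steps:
p(P, L) = 5 + L*P
-123*(p(2², -6) + 81) = -123*((5 - 6*2²) + 81) = -123*((5 - 6*4) + 81) = -123*((5 - 24) + 81) = -123*(-19 + 81) = -123*62 = -7626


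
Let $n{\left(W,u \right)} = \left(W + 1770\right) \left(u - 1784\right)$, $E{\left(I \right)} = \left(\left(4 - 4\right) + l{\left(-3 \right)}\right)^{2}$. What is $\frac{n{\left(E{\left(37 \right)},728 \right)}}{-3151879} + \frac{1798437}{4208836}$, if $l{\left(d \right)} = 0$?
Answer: $\frac{13535275357443}{13265741802844} \approx 1.0203$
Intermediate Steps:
$E{\left(I \right)} = 0$ ($E{\left(I \right)} = \left(\left(4 - 4\right) + 0\right)^{2} = \left(0 + 0\right)^{2} = 0^{2} = 0$)
$n{\left(W,u \right)} = \left(-1784 + u\right) \left(1770 + W\right)$ ($n{\left(W,u \right)} = \left(1770 + W\right) \left(-1784 + u\right) = \left(-1784 + u\right) \left(1770 + W\right)$)
$\frac{n{\left(E{\left(37 \right)},728 \right)}}{-3151879} + \frac{1798437}{4208836} = \frac{-3157680 - 0 + 1770 \cdot 728 + 0 \cdot 728}{-3151879} + \frac{1798437}{4208836} = \left(-3157680 + 0 + 1288560 + 0\right) \left(- \frac{1}{3151879}\right) + 1798437 \cdot \frac{1}{4208836} = \left(-1869120\right) \left(- \frac{1}{3151879}\right) + \frac{1798437}{4208836} = \frac{1869120}{3151879} + \frac{1798437}{4208836} = \frac{13535275357443}{13265741802844}$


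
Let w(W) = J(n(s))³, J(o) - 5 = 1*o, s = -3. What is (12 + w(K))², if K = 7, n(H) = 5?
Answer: 1024144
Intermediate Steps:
J(o) = 5 + o (J(o) = 5 + 1*o = 5 + o)
w(W) = 1000 (w(W) = (5 + 5)³ = 10³ = 1000)
(12 + w(K))² = (12 + 1000)² = 1012² = 1024144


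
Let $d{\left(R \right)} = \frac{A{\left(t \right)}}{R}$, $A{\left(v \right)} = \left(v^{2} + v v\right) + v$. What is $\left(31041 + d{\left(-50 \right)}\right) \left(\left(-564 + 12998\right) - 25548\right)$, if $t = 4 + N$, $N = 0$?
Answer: $- \frac{10176555798}{25} \approx -4.0706 \cdot 10^{8}$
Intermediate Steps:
$t = 4$ ($t = 4 + 0 = 4$)
$A{\left(v \right)} = v + 2 v^{2}$ ($A{\left(v \right)} = \left(v^{2} + v^{2}\right) + v = 2 v^{2} + v = v + 2 v^{2}$)
$d{\left(R \right)} = \frac{36}{R}$ ($d{\left(R \right)} = \frac{4 \left(1 + 2 \cdot 4\right)}{R} = \frac{4 \left(1 + 8\right)}{R} = \frac{4 \cdot 9}{R} = \frac{36}{R}$)
$\left(31041 + d{\left(-50 \right)}\right) \left(\left(-564 + 12998\right) - 25548\right) = \left(31041 + \frac{36}{-50}\right) \left(\left(-564 + 12998\right) - 25548\right) = \left(31041 + 36 \left(- \frac{1}{50}\right)\right) \left(12434 - 25548\right) = \left(31041 - \frac{18}{25}\right) \left(-13114\right) = \frac{776007}{25} \left(-13114\right) = - \frac{10176555798}{25}$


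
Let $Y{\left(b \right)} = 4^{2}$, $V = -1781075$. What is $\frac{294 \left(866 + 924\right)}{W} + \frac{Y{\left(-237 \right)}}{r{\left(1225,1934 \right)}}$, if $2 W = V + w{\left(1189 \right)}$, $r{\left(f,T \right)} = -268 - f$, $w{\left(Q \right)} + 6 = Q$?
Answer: $- \frac{399972658}{664344689} \approx -0.60206$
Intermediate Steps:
$w{\left(Q \right)} = -6 + Q$
$Y{\left(b \right)} = 16$
$W = -889946$ ($W = \frac{-1781075 + \left(-6 + 1189\right)}{2} = \frac{-1781075 + 1183}{2} = \frac{1}{2} \left(-1779892\right) = -889946$)
$\frac{294 \left(866 + 924\right)}{W} + \frac{Y{\left(-237 \right)}}{r{\left(1225,1934 \right)}} = \frac{294 \left(866 + 924\right)}{-889946} + \frac{16}{-268 - 1225} = 294 \cdot 1790 \left(- \frac{1}{889946}\right) + \frac{16}{-268 - 1225} = 526260 \left(- \frac{1}{889946}\right) + \frac{16}{-1493} = - \frac{263130}{444973} + 16 \left(- \frac{1}{1493}\right) = - \frac{263130}{444973} - \frac{16}{1493} = - \frac{399972658}{664344689}$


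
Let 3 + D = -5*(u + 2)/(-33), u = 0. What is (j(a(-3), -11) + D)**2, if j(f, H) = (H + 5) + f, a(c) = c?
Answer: 148996/1089 ≈ 136.82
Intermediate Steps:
j(f, H) = 5 + H + f (j(f, H) = (5 + H) + f = 5 + H + f)
D = -89/33 (D = -3 - 5*(0 + 2)/(-33) = -3 - 5*2*(-1/33) = -3 - 10*(-1/33) = -3 + 10/33 = -89/33 ≈ -2.6970)
(j(a(-3), -11) + D)**2 = ((5 - 11 - 3) - 89/33)**2 = (-9 - 89/33)**2 = (-386/33)**2 = 148996/1089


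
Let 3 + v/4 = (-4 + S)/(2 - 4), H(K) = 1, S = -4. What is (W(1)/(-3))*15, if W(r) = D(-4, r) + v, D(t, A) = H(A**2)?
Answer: -25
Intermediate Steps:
D(t, A) = 1
v = 4 (v = -12 + 4*((-4 - 4)/(2 - 4)) = -12 + 4*(-8/(-2)) = -12 + 4*(-8*(-1/2)) = -12 + 4*4 = -12 + 16 = 4)
W(r) = 5 (W(r) = 1 + 4 = 5)
(W(1)/(-3))*15 = (5/(-3))*15 = -1/3*5*15 = -5/3*15 = -25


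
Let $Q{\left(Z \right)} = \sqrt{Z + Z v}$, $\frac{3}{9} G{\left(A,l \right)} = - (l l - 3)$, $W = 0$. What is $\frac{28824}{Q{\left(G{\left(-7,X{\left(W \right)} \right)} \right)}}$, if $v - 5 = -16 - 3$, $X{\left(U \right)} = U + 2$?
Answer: $\frac{9608 \sqrt{39}}{13} \approx 4615.5$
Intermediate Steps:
$X{\left(U \right)} = 2 + U$
$v = -14$ ($v = 5 - 19 = -14$)
$G{\left(A,l \right)} = 9 - 3 l^{2}$ ($G{\left(A,l \right)} = 3 \left(- (l l - 3)\right) = 3 \left(- (l^{2} - 3)\right) = 3 \left(- (-3 + l^{2})\right) = 3 \left(3 - l^{2}\right) = 9 - 3 l^{2}$)
$Q{\left(Z \right)} = \sqrt{13} \sqrt{- Z}$ ($Q{\left(Z \right)} = \sqrt{Z + Z \left(-14\right)} = \sqrt{Z - 14 Z} = \sqrt{- 13 Z} = \sqrt{13} \sqrt{- Z}$)
$\frac{28824}{Q{\left(G{\left(-7,X{\left(W \right)} \right)} \right)}} = \frac{28824}{\sqrt{13} \sqrt{- (9 - 3 \left(2 + 0\right)^{2})}} = \frac{28824}{\sqrt{13} \sqrt{- (9 - 3 \cdot 2^{2})}} = \frac{28824}{\sqrt{13} \sqrt{- (9 - 12)}} = \frac{28824}{\sqrt{13} \sqrt{\left(-1\right) \left(-3\right)}} = \frac{28824}{\sqrt{13} \sqrt{3}} = \frac{28824}{\sqrt{39}} = 28824 \frac{\sqrt{39}}{39} = \frac{9608 \sqrt{39}}{13}$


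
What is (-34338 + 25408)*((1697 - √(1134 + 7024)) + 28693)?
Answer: -271382700 + 8930*√8158 ≈ -2.7058e+8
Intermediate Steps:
(-34338 + 25408)*((1697 - √(1134 + 7024)) + 28693) = -8930*((1697 - √8158) + 28693) = -8930*(30390 - √8158) = -271382700 + 8930*√8158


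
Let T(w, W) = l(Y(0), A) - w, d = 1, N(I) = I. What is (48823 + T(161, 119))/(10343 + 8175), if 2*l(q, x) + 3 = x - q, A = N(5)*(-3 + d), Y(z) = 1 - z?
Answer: 48655/18518 ≈ 2.6274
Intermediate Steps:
A = -10 (A = 5*(-3 + 1) = 5*(-2) = -10)
l(q, x) = -3/2 + x/2 - q/2 (l(q, x) = -3/2 + (x - q)/2 = -3/2 + (x/2 - q/2) = -3/2 + x/2 - q/2)
T(w, W) = -7 - w (T(w, W) = (-3/2 + (1/2)*(-10) - (1 - 1*0)/2) - w = (-3/2 - 5 - (1 + 0)/2) - w = (-3/2 - 5 - 1/2*1) - w = (-3/2 - 5 - 1/2) - w = -7 - w)
(48823 + T(161, 119))/(10343 + 8175) = (48823 + (-7 - 1*161))/(10343 + 8175) = (48823 + (-7 - 161))/18518 = (48823 - 168)*(1/18518) = 48655*(1/18518) = 48655/18518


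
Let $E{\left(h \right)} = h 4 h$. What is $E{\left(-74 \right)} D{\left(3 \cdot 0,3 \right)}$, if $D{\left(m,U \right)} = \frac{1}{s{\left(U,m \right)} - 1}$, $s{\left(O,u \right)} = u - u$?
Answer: $-21904$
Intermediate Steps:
$s{\left(O,u \right)} = 0$
$E{\left(h \right)} = 4 h^{2}$ ($E{\left(h \right)} = 4 h h = 4 h^{2}$)
$D{\left(m,U \right)} = -1$ ($D{\left(m,U \right)} = \frac{1}{0 - 1} = \frac{1}{-1} = -1$)
$E{\left(-74 \right)} D{\left(3 \cdot 0,3 \right)} = 4 \left(-74\right)^{2} \left(-1\right) = 4 \cdot 5476 \left(-1\right) = 21904 \left(-1\right) = -21904$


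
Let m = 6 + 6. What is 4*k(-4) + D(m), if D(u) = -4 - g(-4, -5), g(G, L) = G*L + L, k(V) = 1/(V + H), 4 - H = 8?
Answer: -39/2 ≈ -19.500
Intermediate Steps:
m = 12
H = -4 (H = 4 - 1*8 = 4 - 8 = -4)
k(V) = 1/(-4 + V) (k(V) = 1/(V - 4) = 1/(-4 + V))
g(G, L) = L + G*L
D(u) = -19 (D(u) = -4 - (-5)*(1 - 4) = -4 - (-5)*(-3) = -4 - 1*15 = -4 - 15 = -19)
4*k(-4) + D(m) = 4/(-4 - 4) - 19 = 4/(-8) - 19 = 4*(-1/8) - 19 = -1/2 - 19 = -39/2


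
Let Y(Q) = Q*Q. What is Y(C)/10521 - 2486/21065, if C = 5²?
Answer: -1180871/20147715 ≈ -0.058611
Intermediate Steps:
C = 25
Y(Q) = Q²
Y(C)/10521 - 2486/21065 = 25²/10521 - 2486/21065 = 625*(1/10521) - 2486*1/21065 = 625/10521 - 226/1915 = -1180871/20147715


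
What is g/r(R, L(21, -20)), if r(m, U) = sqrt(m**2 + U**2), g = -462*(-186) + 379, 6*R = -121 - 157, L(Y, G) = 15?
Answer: 258933*sqrt(21346)/21346 ≈ 1772.3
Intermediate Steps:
R = -139/3 (R = (-121 - 157)/6 = (1/6)*(-278) = -139/3 ≈ -46.333)
g = 86311 (g = 85932 + 379 = 86311)
r(m, U) = sqrt(U**2 + m**2)
g/r(R, L(21, -20)) = 86311/(sqrt(15**2 + (-139/3)**2)) = 86311/(sqrt(225 + 19321/9)) = 86311/(sqrt(21346/9)) = 86311/((sqrt(21346)/3)) = 86311*(3*sqrt(21346)/21346) = 258933*sqrt(21346)/21346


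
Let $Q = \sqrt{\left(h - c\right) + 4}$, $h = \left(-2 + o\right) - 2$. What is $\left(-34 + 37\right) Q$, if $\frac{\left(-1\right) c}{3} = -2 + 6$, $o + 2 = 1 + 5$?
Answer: $12$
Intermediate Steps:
$o = 4$ ($o = -2 + \left(1 + 5\right) = -2 + 6 = 4$)
$h = 0$ ($h = \left(-2 + 4\right) - 2 = 2 - 2 = 0$)
$c = -12$ ($c = - 3 \left(-2 + 6\right) = \left(-3\right) 4 = -12$)
$Q = 4$ ($Q = \sqrt{\left(0 - -12\right) + 4} = \sqrt{\left(0 + 12\right) + 4} = \sqrt{12 + 4} = \sqrt{16} = 4$)
$\left(-34 + 37\right) Q = \left(-34 + 37\right) 4 = 3 \cdot 4 = 12$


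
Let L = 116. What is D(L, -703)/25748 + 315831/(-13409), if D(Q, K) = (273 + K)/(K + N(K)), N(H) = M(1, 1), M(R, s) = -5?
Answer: -2878730989217/122220245928 ≈ -23.554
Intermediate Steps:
N(H) = -5
D(Q, K) = (273 + K)/(-5 + K) (D(Q, K) = (273 + K)/(K - 5) = (273 + K)/(-5 + K))
D(L, -703)/25748 + 315831/(-13409) = ((273 - 703)/(-5 - 703))/25748 + 315831/(-13409) = (-430/(-708))*(1/25748) + 315831*(-1/13409) = -1/708*(-430)*(1/25748) - 315831/13409 = (215/354)*(1/25748) - 315831/13409 = 215/9114792 - 315831/13409 = -2878730989217/122220245928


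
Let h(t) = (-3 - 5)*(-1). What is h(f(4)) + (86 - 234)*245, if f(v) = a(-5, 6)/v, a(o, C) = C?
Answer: -36252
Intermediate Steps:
f(v) = 6/v
h(t) = 8 (h(t) = -8*(-1) = 8)
h(f(4)) + (86 - 234)*245 = 8 + (86 - 234)*245 = 8 - 148*245 = 8 - 36260 = -36252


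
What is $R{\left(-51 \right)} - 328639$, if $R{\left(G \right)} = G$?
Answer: $-328690$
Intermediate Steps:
$R{\left(-51 \right)} - 328639 = -51 - 328639 = -328690$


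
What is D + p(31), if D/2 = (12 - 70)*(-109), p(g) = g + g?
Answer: 12706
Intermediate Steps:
p(g) = 2*g
D = 12644 (D = 2*((12 - 70)*(-109)) = 2*(-58*(-109)) = 2*6322 = 12644)
D + p(31) = 12644 + 2*31 = 12644 + 62 = 12706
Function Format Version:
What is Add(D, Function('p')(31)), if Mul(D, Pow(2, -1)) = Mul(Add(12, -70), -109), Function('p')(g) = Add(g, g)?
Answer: 12706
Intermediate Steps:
Function('p')(g) = Mul(2, g)
D = 12644 (D = Mul(2, Mul(Add(12, -70), -109)) = Mul(2, Mul(-58, -109)) = Mul(2, 6322) = 12644)
Add(D, Function('p')(31)) = Add(12644, Mul(2, 31)) = Add(12644, 62) = 12706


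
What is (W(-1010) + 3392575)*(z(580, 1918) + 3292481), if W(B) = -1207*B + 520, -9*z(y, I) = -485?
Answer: 136671427582310/9 ≈ 1.5186e+13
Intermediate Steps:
z(y, I) = 485/9 (z(y, I) = -⅑*(-485) = 485/9)
W(B) = 520 - 1207*B
(W(-1010) + 3392575)*(z(580, 1918) + 3292481) = ((520 - 1207*(-1010)) + 3392575)*(485/9 + 3292481) = ((520 + 1219070) + 3392575)*(29632814/9) = (1219590 + 3392575)*(29632814/9) = 4612165*(29632814/9) = 136671427582310/9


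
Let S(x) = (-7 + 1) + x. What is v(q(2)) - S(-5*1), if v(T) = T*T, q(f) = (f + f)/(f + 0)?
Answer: 15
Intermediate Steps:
q(f) = 2 (q(f) = (2*f)/f = 2)
S(x) = -6 + x
v(T) = T²
v(q(2)) - S(-5*1) = 2² - (-6 - 5*1) = 4 - (-6 - 5) = 4 - 1*(-11) = 4 + 11 = 15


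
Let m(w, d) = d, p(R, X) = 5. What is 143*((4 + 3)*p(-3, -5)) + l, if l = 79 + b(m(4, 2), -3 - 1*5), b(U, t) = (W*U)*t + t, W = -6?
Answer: 5172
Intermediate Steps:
b(U, t) = t - 6*U*t (b(U, t) = (-6*U)*t + t = -6*U*t + t = t - 6*U*t)
l = 167 (l = 79 + (-3 - 1*5)*(1 - 6*2) = 79 + (-3 - 5)*(1 - 12) = 79 - 8*(-11) = 79 + 88 = 167)
143*((4 + 3)*p(-3, -5)) + l = 143*((4 + 3)*5) + 167 = 143*(7*5) + 167 = 143*35 + 167 = 5005 + 167 = 5172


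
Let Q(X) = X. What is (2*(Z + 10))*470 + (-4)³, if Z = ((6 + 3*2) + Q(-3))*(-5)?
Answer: -32964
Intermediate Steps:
Z = -45 (Z = ((6 + 3*2) - 3)*(-5) = ((6 + 6) - 3)*(-5) = (12 - 3)*(-5) = 9*(-5) = -45)
(2*(Z + 10))*470 + (-4)³ = (2*(-45 + 10))*470 + (-4)³ = (2*(-35))*470 - 64 = -70*470 - 64 = -32900 - 64 = -32964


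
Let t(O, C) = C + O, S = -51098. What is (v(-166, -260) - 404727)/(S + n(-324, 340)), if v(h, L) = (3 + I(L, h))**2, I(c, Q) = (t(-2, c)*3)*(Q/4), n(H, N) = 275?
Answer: -354596719/16941 ≈ -20931.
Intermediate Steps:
I(c, Q) = Q*(-6 + 3*c)/4 (I(c, Q) = ((c - 2)*3)*(Q/4) = ((-2 + c)*3)*(Q*(1/4)) = (-6 + 3*c)*(Q/4) = Q*(-6 + 3*c)/4)
v(h, L) = (3 + 3*h*(-2 + L)/4)**2
(v(-166, -260) - 404727)/(S + n(-324, 340)) = (9*(4 - 166*(-2 - 260))**2/16 - 404727)/(-51098 + 275) = (9*(4 - 166*(-262))**2/16 - 404727)/(-50823) = (9*(4 + 43492)**2/16 - 404727)*(-1/50823) = ((9/16)*43496**2 - 404727)*(-1/50823) = ((9/16)*1891902016 - 404727)*(-1/50823) = (1064194884 - 404727)*(-1/50823) = 1063790157*(-1/50823) = -354596719/16941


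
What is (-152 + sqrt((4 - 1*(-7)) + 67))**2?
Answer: (152 - sqrt(78))**2 ≈ 20497.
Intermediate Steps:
(-152 + sqrt((4 - 1*(-7)) + 67))**2 = (-152 + sqrt((4 + 7) + 67))**2 = (-152 + sqrt(11 + 67))**2 = (-152 + sqrt(78))**2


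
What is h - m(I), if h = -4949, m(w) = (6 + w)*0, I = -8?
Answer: -4949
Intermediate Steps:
m(w) = 0
h - m(I) = -4949 - 1*0 = -4949 + 0 = -4949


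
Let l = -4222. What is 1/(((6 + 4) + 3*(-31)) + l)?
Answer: -1/4305 ≈ -0.00023229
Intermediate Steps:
1/(((6 + 4) + 3*(-31)) + l) = 1/(((6 + 4) + 3*(-31)) - 4222) = 1/((10 - 93) - 4222) = 1/(-83 - 4222) = 1/(-4305) = -1/4305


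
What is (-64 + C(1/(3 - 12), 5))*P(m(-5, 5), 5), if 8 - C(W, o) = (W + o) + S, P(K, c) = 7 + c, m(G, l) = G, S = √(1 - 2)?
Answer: -2192/3 - 12*I ≈ -730.67 - 12.0*I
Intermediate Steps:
S = I (S = √(-1) = I ≈ 1.0*I)
C(W, o) = 8 - I - W - o (C(W, o) = 8 - ((W + o) + I) = 8 - (I + W + o) = 8 + (-I - W - o) = 8 - I - W - o)
(-64 + C(1/(3 - 12), 5))*P(m(-5, 5), 5) = (-64 + (8 - I - 1/(3 - 12) - 1*5))*(7 + 5) = (-64 + (8 - I - 1/(-9) - 5))*12 = (-64 + (8 - I - 1*(-⅑) - 5))*12 = (-64 + (8 - I + ⅑ - 5))*12 = (-64 + (28/9 - I))*12 = (-548/9 - I)*12 = -2192/3 - 12*I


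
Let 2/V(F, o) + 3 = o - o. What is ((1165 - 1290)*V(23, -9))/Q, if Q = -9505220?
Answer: -25/2851566 ≈ -8.7671e-6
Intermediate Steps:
V(F, o) = -2/3 (V(F, o) = 2/(-3 + (o - o)) = 2/(-3 + 0) = 2/(-3) = 2*(-1/3) = -2/3)
((1165 - 1290)*V(23, -9))/Q = ((1165 - 1290)*(-2/3))/(-9505220) = -125*(-2/3)*(-1/9505220) = (250/3)*(-1/9505220) = -25/2851566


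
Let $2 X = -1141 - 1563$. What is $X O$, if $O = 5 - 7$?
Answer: $2704$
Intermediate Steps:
$X = -1352$ ($X = \frac{-1141 - 1563}{2} = \frac{1}{2} \left(-2704\right) = -1352$)
$O = -2$ ($O = 5 - 7 = -2$)
$X O = \left(-1352\right) \left(-2\right) = 2704$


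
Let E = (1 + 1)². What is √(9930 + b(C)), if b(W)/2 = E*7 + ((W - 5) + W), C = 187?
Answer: 2*√2681 ≈ 103.56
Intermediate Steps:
E = 4 (E = 2² = 4)
b(W) = 46 + 4*W (b(W) = 2*(4*7 + ((W - 5) + W)) = 2*(28 + ((-5 + W) + W)) = 2*(28 + (-5 + 2*W)) = 2*(23 + 2*W) = 46 + 4*W)
√(9930 + b(C)) = √(9930 + (46 + 4*187)) = √(9930 + (46 + 748)) = √(9930 + 794) = √10724 = 2*√2681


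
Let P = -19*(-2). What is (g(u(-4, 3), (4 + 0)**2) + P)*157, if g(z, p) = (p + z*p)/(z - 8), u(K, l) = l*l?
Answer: 31086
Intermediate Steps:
u(K, l) = l**2
g(z, p) = (p + p*z)/(-8 + z)
P = 38
(g(u(-4, 3), (4 + 0)**2) + P)*157 = ((4 + 0)**2*(1 + 3**2)/(-8 + 3**2) + 38)*157 = (4**2*(1 + 9)/(-8 + 9) + 38)*157 = (16*10/1 + 38)*157 = (16*1*10 + 38)*157 = (160 + 38)*157 = 198*157 = 31086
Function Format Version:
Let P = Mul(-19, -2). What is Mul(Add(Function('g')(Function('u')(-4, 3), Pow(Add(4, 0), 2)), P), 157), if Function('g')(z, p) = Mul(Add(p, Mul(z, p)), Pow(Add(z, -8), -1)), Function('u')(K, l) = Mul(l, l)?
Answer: 31086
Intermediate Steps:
Function('u')(K, l) = Pow(l, 2)
Function('g')(z, p) = Mul(Pow(Add(-8, z), -1), Add(p, Mul(p, z))) (Function('g')(z, p) = Mul(Add(p, Mul(p, z)), Pow(Add(-8, z), -1)) = Mul(Pow(Add(-8, z), -1), Add(p, Mul(p, z))))
P = 38
Mul(Add(Function('g')(Function('u')(-4, 3), Pow(Add(4, 0), 2)), P), 157) = Mul(Add(Mul(Pow(Add(4, 0), 2), Pow(Add(-8, Pow(3, 2)), -1), Add(1, Pow(3, 2))), 38), 157) = Mul(Add(Mul(Pow(4, 2), Pow(Add(-8, 9), -1), Add(1, 9)), 38), 157) = Mul(Add(Mul(16, Pow(1, -1), 10), 38), 157) = Mul(Add(Mul(16, 1, 10), 38), 157) = Mul(Add(160, 38), 157) = Mul(198, 157) = 31086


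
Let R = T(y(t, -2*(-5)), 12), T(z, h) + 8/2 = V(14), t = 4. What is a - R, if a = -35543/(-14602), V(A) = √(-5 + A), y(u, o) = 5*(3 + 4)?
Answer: 50145/14602 ≈ 3.4341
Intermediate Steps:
y(u, o) = 35 (y(u, o) = 5*7 = 35)
T(z, h) = -1 (T(z, h) = -4 + √(-5 + 14) = -4 + √9 = -4 + 3 = -1)
R = -1
a = 35543/14602 (a = -35543*(-1/14602) = 35543/14602 ≈ 2.4341)
a - R = 35543/14602 - 1*(-1) = 35543/14602 + 1 = 50145/14602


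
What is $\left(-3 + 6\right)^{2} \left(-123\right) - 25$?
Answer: $-1132$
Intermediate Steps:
$\left(-3 + 6\right)^{2} \left(-123\right) - 25 = 3^{2} \left(-123\right) - 25 = 9 \left(-123\right) - 25 = -1107 - 25 = -1132$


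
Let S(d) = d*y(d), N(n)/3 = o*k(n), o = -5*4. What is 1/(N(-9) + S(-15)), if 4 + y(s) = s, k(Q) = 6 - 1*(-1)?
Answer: -1/135 ≈ -0.0074074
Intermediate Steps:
k(Q) = 7 (k(Q) = 6 + 1 = 7)
y(s) = -4 + s
o = -20
N(n) = -420 (N(n) = 3*(-20*7) = 3*(-140) = -420)
S(d) = d*(-4 + d)
1/(N(-9) + S(-15)) = 1/(-420 - 15*(-4 - 15)) = 1/(-420 - 15*(-19)) = 1/(-420 + 285) = 1/(-135) = -1/135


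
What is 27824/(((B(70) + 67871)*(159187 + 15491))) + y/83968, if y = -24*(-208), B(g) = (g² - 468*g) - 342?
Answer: 135130507121/2272810918896 ≈ 0.059455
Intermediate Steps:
B(g) = -342 + g² - 468*g
y = 4992
27824/(((B(70) + 67871)*(159187 + 15491))) + y/83968 = 27824/((((-342 + 70² - 468*70) + 67871)*(159187 + 15491))) + 4992/83968 = 27824/((((-342 + 4900 - 32760) + 67871)*174678)) + 4992*(1/83968) = 27824/(((-28202 + 67871)*174678)) + 39/656 = 27824/((39669*174678)) + 39/656 = 27824/6929301582 + 39/656 = 27824*(1/6929301582) + 39/656 = 13912/3464650791 + 39/656 = 135130507121/2272810918896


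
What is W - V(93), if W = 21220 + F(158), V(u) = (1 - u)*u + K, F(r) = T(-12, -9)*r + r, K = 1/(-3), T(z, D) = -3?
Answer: 88381/3 ≈ 29460.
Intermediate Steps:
K = -⅓ ≈ -0.33333
F(r) = -2*r (F(r) = -3*r + r = -2*r)
V(u) = -⅓ + u*(1 - u) (V(u) = (1 - u)*u - ⅓ = u*(1 - u) - ⅓ = -⅓ + u*(1 - u))
W = 20904 (W = 21220 - 2*158 = 21220 - 316 = 20904)
W - V(93) = 20904 - (-⅓ + 93 - 1*93²) = 20904 - (-⅓ + 93 - 1*8649) = 20904 - (-⅓ + 93 - 8649) = 20904 - 1*(-25669/3) = 20904 + 25669/3 = 88381/3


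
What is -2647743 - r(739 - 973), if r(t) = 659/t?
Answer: -619571203/234 ≈ -2.6477e+6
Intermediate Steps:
-2647743 - r(739 - 973) = -2647743 - 659/(739 - 973) = -2647743 - 659/(-234) = -2647743 - 659*(-1)/234 = -2647743 - 1*(-659/234) = -2647743 + 659/234 = -619571203/234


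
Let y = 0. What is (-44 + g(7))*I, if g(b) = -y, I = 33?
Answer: -1452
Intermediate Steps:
g(b) = 0 (g(b) = -1*0 = 0)
(-44 + g(7))*I = (-44 + 0)*33 = -44*33 = -1452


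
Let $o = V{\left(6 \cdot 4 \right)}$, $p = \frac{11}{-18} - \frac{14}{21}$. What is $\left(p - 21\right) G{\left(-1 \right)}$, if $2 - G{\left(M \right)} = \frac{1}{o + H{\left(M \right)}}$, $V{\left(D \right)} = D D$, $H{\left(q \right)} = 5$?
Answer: $- \frac{51729}{1162} \approx -44.517$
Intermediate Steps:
$p = - \frac{23}{18}$ ($p = 11 \left(- \frac{1}{18}\right) - \frac{2}{3} = - \frac{11}{18} - \frac{2}{3} = - \frac{23}{18} \approx -1.2778$)
$V{\left(D \right)} = D^{2}$
$o = 576$ ($o = \left(6 \cdot 4\right)^{2} = 24^{2} = 576$)
$G{\left(M \right)} = \frac{1161}{581}$ ($G{\left(M \right)} = 2 - \frac{1}{576 + 5} = 2 - \frac{1}{581} = \frac{1161}{581}$)
$\left(p - 21\right) G{\left(-1 \right)} = \left(- \frac{23}{18} - 21\right) \frac{1161}{581} = \left(- \frac{401}{18}\right) \frac{1161}{581} = - \frac{51729}{1162}$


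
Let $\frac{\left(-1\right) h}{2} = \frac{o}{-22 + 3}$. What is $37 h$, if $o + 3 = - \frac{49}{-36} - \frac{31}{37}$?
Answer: $- \frac{3299}{342} \approx -9.6462$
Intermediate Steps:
$o = - \frac{3299}{1332}$ ($o = -3 - \left(- \frac{49}{36} + \frac{31}{37}\right) = -3 - - \frac{697}{1332} = -3 + \left(\frac{49}{36} - \frac{31}{37}\right) = -3 + \frac{697}{1332} = - \frac{3299}{1332} \approx -2.4767$)
$h = - \frac{3299}{12654}$ ($h = - 2 \frac{1}{-22 + 3} \left(- \frac{3299}{1332}\right) = - 2 \frac{1}{-19} \left(- \frac{3299}{1332}\right) = - 2 \left(\left(- \frac{1}{19}\right) \left(- \frac{3299}{1332}\right)\right) = \left(-2\right) \frac{3299}{25308} = - \frac{3299}{12654} \approx -0.26071$)
$37 h = 37 \left(- \frac{3299}{12654}\right) = - \frac{3299}{342}$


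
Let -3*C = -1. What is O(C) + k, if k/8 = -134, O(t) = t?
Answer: -3215/3 ≈ -1071.7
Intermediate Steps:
C = 1/3 (C = -1/3*(-1) = 1/3 ≈ 0.33333)
k = -1072 (k = 8*(-134) = -1072)
O(C) + k = 1/3 - 1072 = -3215/3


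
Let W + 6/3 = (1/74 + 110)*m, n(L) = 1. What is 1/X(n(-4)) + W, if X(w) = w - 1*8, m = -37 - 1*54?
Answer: -5186927/518 ≈ -10013.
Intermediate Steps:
m = -91 (m = -37 - 54 = -91)
X(w) = -8 + w (X(w) = w - 8 = -8 + w)
W = -740979/74 (W = -2 + (1/74 + 110)*(-91) = -2 + (8141/74)*(-91) = -2 - 740831/74 = -740979/74 ≈ -10013.)
1/X(n(-4)) + W = 1/(-8 + 1) - 740979/74 = 1/(-7) - 740979/74 = -1/7 - 740979/74 = -5186927/518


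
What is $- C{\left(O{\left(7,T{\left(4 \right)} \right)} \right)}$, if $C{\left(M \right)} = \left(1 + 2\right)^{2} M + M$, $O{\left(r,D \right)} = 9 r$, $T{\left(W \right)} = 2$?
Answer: $-630$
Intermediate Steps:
$C{\left(M \right)} = 10 M$ ($C{\left(M \right)} = 3^{2} M + M = 9 M + M = 10 M$)
$- C{\left(O{\left(7,T{\left(4 \right)} \right)} \right)} = - 10 \cdot 9 \cdot 7 = - 10 \cdot 63 = \left(-1\right) 630 = -630$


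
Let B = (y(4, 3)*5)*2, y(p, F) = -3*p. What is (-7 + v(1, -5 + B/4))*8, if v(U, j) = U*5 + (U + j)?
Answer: -288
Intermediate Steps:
B = -120 (B = (-3*4*5)*2 = -12*5*2 = -60*2 = -120)
v(U, j) = j + 6*U (v(U, j) = 5*U + (U + j) = j + 6*U)
(-7 + v(1, -5 + B/4))*8 = (-7 + ((-5 - 120/4) + 6*1))*8 = (-7 + ((-5 - 120*¼) + 6))*8 = (-7 + ((-5 - 30) + 6))*8 = (-7 + (-35 + 6))*8 = (-7 - 29)*8 = -36*8 = -288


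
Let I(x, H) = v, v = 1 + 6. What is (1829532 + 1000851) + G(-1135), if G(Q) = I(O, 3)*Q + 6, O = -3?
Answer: 2822444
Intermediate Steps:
v = 7
I(x, H) = 7
G(Q) = 6 + 7*Q (G(Q) = 7*Q + 6 = 6 + 7*Q)
(1829532 + 1000851) + G(-1135) = (1829532 + 1000851) + (6 + 7*(-1135)) = 2830383 + (6 - 7945) = 2830383 - 7939 = 2822444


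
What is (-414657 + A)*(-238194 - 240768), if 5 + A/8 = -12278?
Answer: 245669668002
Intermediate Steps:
A = -98264 (A = -40 + 8*(-12278) = -40 - 98224 = -98264)
(-414657 + A)*(-238194 - 240768) = (-414657 - 98264)*(-238194 - 240768) = -512921*(-478962) = 245669668002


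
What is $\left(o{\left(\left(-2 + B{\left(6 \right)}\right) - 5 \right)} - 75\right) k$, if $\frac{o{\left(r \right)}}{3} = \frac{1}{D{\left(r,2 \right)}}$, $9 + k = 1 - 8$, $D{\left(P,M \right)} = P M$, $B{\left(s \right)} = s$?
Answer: $1224$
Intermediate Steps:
$D{\left(P,M \right)} = M P$
$k = -16$ ($k = -9 + \left(1 - 8\right) = -9 - 7 = -16$)
$o{\left(r \right)} = \frac{3}{2 r}$
$\left(o{\left(\left(-2 + B{\left(6 \right)}\right) - 5 \right)} - 75\right) k = \left(\frac{3}{2 \left(\left(-2 + 6\right) - 5\right)} - 75\right) \left(-16\right) = \left(\frac{3}{2 \left(4 - 5\right)} - 75\right) \left(-16\right) = \left(\frac{3}{2 \left(-1\right)} - 75\right) \left(-16\right) = \left(\frac{3}{2} \left(-1\right) - 75\right) \left(-16\right) = \left(- \frac{3}{2} - 75\right) \left(-16\right) = \left(- \frac{153}{2}\right) \left(-16\right) = 1224$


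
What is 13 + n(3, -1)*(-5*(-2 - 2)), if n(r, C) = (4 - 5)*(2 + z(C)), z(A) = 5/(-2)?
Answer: 23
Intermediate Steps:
z(A) = -5/2 (z(A) = 5*(-½) = -5/2)
n(r, C) = ½ (n(r, C) = (4 - 5)*(2 - 5/2) = -1*(-½) = ½)
13 + n(3, -1)*(-5*(-2 - 2)) = 13 + (-5*(-2 - 2))/2 = 13 + (-5*(-4))/2 = 13 + (½)*20 = 13 + 10 = 23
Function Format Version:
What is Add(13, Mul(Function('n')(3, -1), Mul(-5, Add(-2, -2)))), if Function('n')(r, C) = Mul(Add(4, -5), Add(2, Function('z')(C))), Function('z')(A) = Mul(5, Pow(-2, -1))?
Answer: 23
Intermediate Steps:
Function('z')(A) = Rational(-5, 2) (Function('z')(A) = Mul(5, Rational(-1, 2)) = Rational(-5, 2))
Function('n')(r, C) = Rational(1, 2) (Function('n')(r, C) = Mul(Add(4, -5), Add(2, Rational(-5, 2))) = Mul(-1, Rational(-1, 2)) = Rational(1, 2))
Add(13, Mul(Function('n')(3, -1), Mul(-5, Add(-2, -2)))) = Add(13, Mul(Rational(1, 2), Mul(-5, Add(-2, -2)))) = Add(13, Mul(Rational(1, 2), Mul(-5, -4))) = Add(13, Mul(Rational(1, 2), 20)) = Add(13, 10) = 23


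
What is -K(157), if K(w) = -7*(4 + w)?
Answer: 1127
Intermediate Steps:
K(w) = -28 - 7*w
-K(157) = -(-28 - 7*157) = -(-28 - 1099) = -1*(-1127) = 1127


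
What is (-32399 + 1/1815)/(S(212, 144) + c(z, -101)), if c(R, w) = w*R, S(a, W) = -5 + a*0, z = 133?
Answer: 29402092/12194985 ≈ 2.4110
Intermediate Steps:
S(a, W) = -5 (S(a, W) = -5 + 0 = -5)
c(R, w) = R*w
(-32399 + 1/1815)/(S(212, 144) + c(z, -101)) = (-32399 + 1/1815)/(-5 + 133*(-101)) = (-32399 + 1/1815)/(-5 - 13433) = -58804184/1815/(-13438) = -58804184/1815*(-1/13438) = 29402092/12194985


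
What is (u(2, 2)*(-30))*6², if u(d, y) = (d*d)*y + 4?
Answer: -12960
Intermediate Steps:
u(d, y) = 4 + y*d² (u(d, y) = d²*y + 4 = y*d² + 4 = 4 + y*d²)
(u(2, 2)*(-30))*6² = ((4 + 2*2²)*(-30))*6² = ((4 + 2*4)*(-30))*36 = ((4 + 8)*(-30))*36 = (12*(-30))*36 = -360*36 = -12960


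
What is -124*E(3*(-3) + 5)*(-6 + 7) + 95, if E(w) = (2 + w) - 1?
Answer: 467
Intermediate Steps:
E(w) = 1 + w
-124*E(3*(-3) + 5)*(-6 + 7) + 95 = -124*(1 + (3*(-3) + 5))*(-6 + 7) + 95 = -124*(1 + (-9 + 5)) + 95 = -124*(1 - 4) + 95 = -(-372) + 95 = -124*(-3) + 95 = 372 + 95 = 467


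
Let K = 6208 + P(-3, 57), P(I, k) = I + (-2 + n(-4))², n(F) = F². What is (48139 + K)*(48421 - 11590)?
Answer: 2008762740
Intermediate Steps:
P(I, k) = 196 + I (P(I, k) = I + (-2 + (-4)²)² = I + (-2 + 16)² = I + 14² = I + 196 = 196 + I)
K = 6401 (K = 6208 + (196 - 3) = 6208 + 193 = 6401)
(48139 + K)*(48421 - 11590) = (48139 + 6401)*(48421 - 11590) = 54540*36831 = 2008762740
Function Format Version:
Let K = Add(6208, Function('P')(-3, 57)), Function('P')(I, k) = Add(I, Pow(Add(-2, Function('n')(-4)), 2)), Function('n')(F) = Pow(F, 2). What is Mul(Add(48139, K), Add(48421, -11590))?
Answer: 2008762740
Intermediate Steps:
Function('P')(I, k) = Add(196, I) (Function('P')(I, k) = Add(I, Pow(Add(-2, Pow(-4, 2)), 2)) = Add(I, Pow(Add(-2, 16), 2)) = Add(I, Pow(14, 2)) = Add(I, 196) = Add(196, I))
K = 6401 (K = Add(6208, Add(196, -3)) = Add(6208, 193) = 6401)
Mul(Add(48139, K), Add(48421, -11590)) = Mul(Add(48139, 6401), Add(48421, -11590)) = Mul(54540, 36831) = 2008762740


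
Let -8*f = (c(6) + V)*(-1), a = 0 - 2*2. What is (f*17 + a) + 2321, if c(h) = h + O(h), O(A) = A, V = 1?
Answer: 18757/8 ≈ 2344.6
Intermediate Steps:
a = -4 (a = 0 - 4 = -4)
c(h) = 2*h (c(h) = h + h = 2*h)
f = 13/8 (f = -(2*6 + 1)*(-1)/8 = -(12 + 1)*(-1)/8 = -13*(-1)/8 = -1/8*(-13) = 13/8 ≈ 1.6250)
(f*17 + a) + 2321 = ((13/8)*17 - 4) + 2321 = (221/8 - 4) + 2321 = 189/8 + 2321 = 18757/8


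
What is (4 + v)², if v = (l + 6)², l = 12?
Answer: 107584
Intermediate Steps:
v = 324 (v = (12 + 6)² = 18² = 324)
(4 + v)² = (4 + 324)² = 328² = 107584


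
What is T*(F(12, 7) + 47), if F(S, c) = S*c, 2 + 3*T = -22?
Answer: -1048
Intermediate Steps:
T = -8 (T = -⅔ + (⅓)*(-22) = -⅔ - 22/3 = -8)
T*(F(12, 7) + 47) = -8*(12*7 + 47) = -8*(84 + 47) = -8*131 = -1048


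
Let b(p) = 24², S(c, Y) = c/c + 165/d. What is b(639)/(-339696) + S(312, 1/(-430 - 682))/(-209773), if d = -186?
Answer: -52040217/30680979434 ≈ -0.0016962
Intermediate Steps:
S(c, Y) = 7/62 (S(c, Y) = c/c + 165/(-186) = 1 + 165*(-1/186) = 1 - 55/62 = 7/62)
b(p) = 576
b(639)/(-339696) + S(312, 1/(-430 - 682))/(-209773) = 576/(-339696) + (7/62)/(-209773) = 576*(-1/339696) + (7/62)*(-1/209773) = -4/2359 - 7/13005926 = -52040217/30680979434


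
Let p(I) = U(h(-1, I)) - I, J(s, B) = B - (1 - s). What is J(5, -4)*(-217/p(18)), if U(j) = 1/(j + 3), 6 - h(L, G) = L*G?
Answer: 0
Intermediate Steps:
h(L, G) = 6 - G*L (h(L, G) = 6 - L*G = 6 - G*L)
J(s, B) = -1 + B + s (J(s, B) = B + (-1 + s) = -1 + B + s)
U(j) = 1/(3 + j)
p(I) = 1/(9 + I) - I (p(I) = 1/(3 + (6 - 1*I*(-1))) - I = 1/(3 + (6 + I)) - I = 1/(9 + I) - I)
J(5, -4)*(-217/p(18)) = (-1 - 4 + 5)*(-217*(9 + 18)/(1 - 1*18² - 9*18)) = 0*(-217*27/(1 - 1*324 - 162)) = 0*(-217*27/(1 - 324 - 162)) = 0*(-217/((1/27)*(-485))) = 0*(-217/(-485/27)) = 0*(-217*(-27/485)) = 0*(5859/485) = 0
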